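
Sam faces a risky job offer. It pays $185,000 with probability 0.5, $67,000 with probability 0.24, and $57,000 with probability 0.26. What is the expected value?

$123,400

EV = 0.5 × 185000 + 0.24 × 67000 + 0.26 × 57000 = 92500 + 16080 + 14820 = 123400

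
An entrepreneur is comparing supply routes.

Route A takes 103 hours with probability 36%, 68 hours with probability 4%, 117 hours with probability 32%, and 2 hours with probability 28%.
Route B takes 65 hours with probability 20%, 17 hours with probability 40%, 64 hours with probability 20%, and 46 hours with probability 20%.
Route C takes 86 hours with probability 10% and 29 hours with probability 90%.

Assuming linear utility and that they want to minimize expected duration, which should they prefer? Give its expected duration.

Route C (34.7 hours)

Route A = 0.36 × 103 + 0.04 × 68 + 0.32 × 117 + 0.28 × 2 = 37.08 + 2.72 + 37.44 + 0.56 = 77.8
Route B = 0.2 × 65 + 0.4 × 17 + 0.2 × 64 + 0.2 × 46 = 13 + 6.8 + 12.8 + 9.2 = 41.8
Route C = 0.1 × 86 + 0.9 × 29 = 8.6 + 26.1 = 34.7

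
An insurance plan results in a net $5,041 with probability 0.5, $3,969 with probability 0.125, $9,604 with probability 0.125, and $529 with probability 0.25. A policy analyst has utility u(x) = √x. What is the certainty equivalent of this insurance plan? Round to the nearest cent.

$3,766.89

E[u] = 0.5·√5041 + 0.125·√3969 + 0.125·√9604 + 0.25·√529 = 0.5·71 + 0.125·63 + 0.125·98 + 0.25·23 = 61.375
CE = (61.375)² = 3766.890625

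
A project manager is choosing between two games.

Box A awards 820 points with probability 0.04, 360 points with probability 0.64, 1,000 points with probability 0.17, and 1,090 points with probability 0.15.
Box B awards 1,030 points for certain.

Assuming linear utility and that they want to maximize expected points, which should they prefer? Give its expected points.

Box B (1,030 points)

Box A = 0.04 × 820 + 0.64 × 360 + 0.17 × 1000 + 0.15 × 1090 = 32.8 + 230.4 + 170 + 163.5 = 596.7
Box B: 1030 (certain)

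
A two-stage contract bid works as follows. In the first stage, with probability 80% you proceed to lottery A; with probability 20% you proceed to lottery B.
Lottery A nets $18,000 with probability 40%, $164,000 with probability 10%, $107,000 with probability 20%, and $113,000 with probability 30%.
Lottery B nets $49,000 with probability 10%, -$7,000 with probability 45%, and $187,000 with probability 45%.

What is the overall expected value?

EV(A) = 0.4 × 18000 + 0.1 × 164000 + 0.2 × 107000 + 0.3 × 113000 = 7200 + 16400 + 21400 + 33900 = 78900
EV(B) = 0.1 × 49000 + 0.45 × (-7000) + 0.45 × 187000 = 4900 − 3150 + 84150 = 85900
Overall = 0.8 × 78900 + 0.2 × 85900 = 63120 + 17180 = 80300

$80,300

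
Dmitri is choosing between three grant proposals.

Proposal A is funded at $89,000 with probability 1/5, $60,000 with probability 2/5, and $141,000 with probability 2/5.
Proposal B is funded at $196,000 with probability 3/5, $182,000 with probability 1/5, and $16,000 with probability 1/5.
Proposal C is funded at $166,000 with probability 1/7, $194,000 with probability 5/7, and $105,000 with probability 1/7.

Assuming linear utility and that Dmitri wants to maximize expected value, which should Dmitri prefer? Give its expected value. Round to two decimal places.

Proposal C ($177,285.71)

Proposal A = 1/5 × 89000 + 2/5 × 60000 + 2/5 × 141000 = 17800 + 24000 + 56400 = 98200
Proposal B = 3/5 × 196000 + 1/5 × 182000 + 1/5 × 16000 = 117600 + 36400 + 3200 = 157200
Proposal C = 1/7 × 166000 + 5/7 × 194000 + 1/7 × 105000 = 23714.2857 + 138571.4286 + 15000 = 177285.7143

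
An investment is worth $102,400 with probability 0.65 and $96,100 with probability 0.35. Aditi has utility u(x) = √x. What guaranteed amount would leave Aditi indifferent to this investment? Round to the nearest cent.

E[u] = 0.65·√102400 + 0.35·√96100 = 0.65·320 + 0.35·310 = 316.5
CE = (316.5)² = 100172.25

$100,172.25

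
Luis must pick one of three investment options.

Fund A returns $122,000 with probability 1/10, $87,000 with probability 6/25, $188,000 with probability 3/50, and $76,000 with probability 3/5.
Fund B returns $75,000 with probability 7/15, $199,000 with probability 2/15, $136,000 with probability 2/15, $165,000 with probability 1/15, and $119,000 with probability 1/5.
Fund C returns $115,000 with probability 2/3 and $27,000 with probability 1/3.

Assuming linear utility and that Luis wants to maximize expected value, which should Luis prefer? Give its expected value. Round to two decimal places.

Fund A = 1/10 × 122000 + 6/25 × 87000 + 3/50 × 188000 + 3/5 × 76000 = 12200 + 20880 + 11280 + 45600 = 89960
Fund B = 7/15 × 75000 + 2/15 × 199000 + 2/15 × 136000 + 1/15 × 165000 + 1/5 × 119000 = 35000 + 26533.3333 + 18133.3333 + 11000 + 23800 = 114466.6667
Fund C = 2/3 × 115000 + 1/3 × 27000 = 76666.6667 + 9000 = 85666.6667

Fund B ($114,466.67)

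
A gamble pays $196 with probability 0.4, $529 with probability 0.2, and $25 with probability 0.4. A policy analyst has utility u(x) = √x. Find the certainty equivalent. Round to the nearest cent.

E[u] = 0.4·√196 + 0.2·√529 + 0.4·√25 = 0.4·14 + 0.2·23 + 0.4·5 = 12.2
CE = (12.2)² = 148.84

$148.84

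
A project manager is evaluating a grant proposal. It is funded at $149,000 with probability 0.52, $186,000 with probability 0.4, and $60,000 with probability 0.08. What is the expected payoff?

EV = 0.52 × 149000 + 0.4 × 186000 + 0.08 × 60000 = 77480 + 74400 + 4800 = 156680

$156,680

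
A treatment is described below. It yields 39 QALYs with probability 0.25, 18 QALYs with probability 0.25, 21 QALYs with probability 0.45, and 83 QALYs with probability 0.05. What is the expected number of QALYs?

EV = 0.25 × 39 + 0.25 × 18 + 0.45 × 21 + 0.05 × 83 = 9.75 + 4.5 + 9.45 + 4.15 = 27.85

27.85 QALYs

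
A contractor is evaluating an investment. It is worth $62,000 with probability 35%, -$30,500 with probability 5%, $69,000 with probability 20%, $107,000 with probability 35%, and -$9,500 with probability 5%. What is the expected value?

$70,950

EV = 0.35 × 62000 + 0.05 × (-30500) + 0.2 × 69000 + 0.35 × 107000 + 0.05 × (-9500) = 21700 − 1525 + 13800 + 37450 − 475 = 70950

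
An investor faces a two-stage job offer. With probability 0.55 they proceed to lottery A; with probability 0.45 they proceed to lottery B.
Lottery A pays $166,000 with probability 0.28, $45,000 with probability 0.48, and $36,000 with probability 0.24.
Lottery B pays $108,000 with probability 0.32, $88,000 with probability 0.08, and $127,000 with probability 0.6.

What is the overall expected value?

$95,206

EV(A) = 0.28 × 166000 + 0.48 × 45000 + 0.24 × 36000 = 46480 + 21600 + 8640 = 76720
EV(B) = 0.32 × 108000 + 0.08 × 88000 + 0.6 × 127000 = 34560 + 7040 + 76200 = 117800
Overall = 0.55 × 76720 + 0.45 × 117800 = 42196 + 53010 = 95206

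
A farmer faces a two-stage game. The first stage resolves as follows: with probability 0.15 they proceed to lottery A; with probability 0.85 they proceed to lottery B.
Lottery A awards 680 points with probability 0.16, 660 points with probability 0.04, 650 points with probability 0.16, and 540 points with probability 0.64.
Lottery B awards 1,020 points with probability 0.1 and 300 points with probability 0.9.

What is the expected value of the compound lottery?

403.92 points

EV(A) = 0.16 × 680 + 0.04 × 660 + 0.16 × 650 + 0.64 × 540 = 108.8 + 26.4 + 104 + 345.6 = 584.8
EV(B) = 0.1 × 1020 + 0.9 × 300 = 102 + 270 = 372
Overall = 0.15 × 584.8 + 0.85 × 372 = 87.72 + 316.2 = 403.92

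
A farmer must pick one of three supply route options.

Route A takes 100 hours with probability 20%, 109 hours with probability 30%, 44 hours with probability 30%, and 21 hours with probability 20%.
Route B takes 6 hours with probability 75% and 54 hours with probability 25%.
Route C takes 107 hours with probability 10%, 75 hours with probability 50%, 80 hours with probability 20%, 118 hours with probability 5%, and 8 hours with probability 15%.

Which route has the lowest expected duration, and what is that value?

Route B (18 hours)

Route A = 0.2 × 100 + 0.3 × 109 + 0.3 × 44 + 0.2 × 21 = 20 + 32.7 + 13.2 + 4.2 = 70.1
Route B = 0.75 × 6 + 0.25 × 54 = 4.5 + 13.5 = 18
Route C = 0.1 × 107 + 0.5 × 75 + 0.2 × 80 + 0.05 × 118 + 0.15 × 8 = 10.7 + 37.5 + 16 + 5.9 + 1.2 = 71.3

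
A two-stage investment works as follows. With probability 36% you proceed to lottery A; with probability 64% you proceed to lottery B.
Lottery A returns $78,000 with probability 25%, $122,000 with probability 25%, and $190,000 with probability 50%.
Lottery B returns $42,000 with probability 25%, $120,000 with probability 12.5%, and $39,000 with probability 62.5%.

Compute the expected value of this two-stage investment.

$84,120

EV(A) = 0.25 × 78000 + 0.25 × 122000 + 0.5 × 190000 = 19500 + 30500 + 95000 = 145000
EV(B) = 0.25 × 42000 + 0.125 × 120000 + 0.625 × 39000 = 10500 + 15000 + 24375 = 49875
Overall = 0.36 × 145000 + 0.64 × 49875 = 52200 + 31920 = 84120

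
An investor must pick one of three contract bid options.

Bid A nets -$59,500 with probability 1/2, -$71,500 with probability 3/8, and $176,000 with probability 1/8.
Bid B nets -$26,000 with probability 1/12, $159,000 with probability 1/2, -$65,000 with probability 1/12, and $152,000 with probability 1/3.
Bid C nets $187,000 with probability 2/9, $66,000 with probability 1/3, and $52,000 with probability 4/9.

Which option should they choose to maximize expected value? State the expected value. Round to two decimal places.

Bid A = 1/2 × (-59500) + 3/8 × (-71500) + 1/8 × 176000 = -29750 − 26812.5 + 22000 = -34562.5
Bid B = 1/12 × (-26000) + 1/2 × 159000 + 1/12 × (-65000) + 1/3 × 152000 = -2166.6667 + 79500 − 5416.6667 + 50666.6667 = 122583.3333
Bid C = 2/9 × 187000 + 1/3 × 66000 + 4/9 × 52000 = 41555.5556 + 22000 + 23111.1111 = 86666.6667

Bid B ($122,583.33)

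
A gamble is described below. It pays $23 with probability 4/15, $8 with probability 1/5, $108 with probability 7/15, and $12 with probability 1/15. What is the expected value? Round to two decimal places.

$58.93

EV = 4/15 × 23 + 1/5 × 8 + 7/15 × 108 + 1/15 × 12 = 6.1333 + 1.6 + 50.4 + 0.8 = 58.9333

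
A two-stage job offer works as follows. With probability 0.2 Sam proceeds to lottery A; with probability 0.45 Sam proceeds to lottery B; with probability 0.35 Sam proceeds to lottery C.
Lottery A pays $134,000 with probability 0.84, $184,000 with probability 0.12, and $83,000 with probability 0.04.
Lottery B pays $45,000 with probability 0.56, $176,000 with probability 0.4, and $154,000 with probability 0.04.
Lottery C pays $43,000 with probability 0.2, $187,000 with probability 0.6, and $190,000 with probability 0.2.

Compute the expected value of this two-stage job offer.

EV(A) = 0.84 × 134000 + 0.12 × 184000 + 0.04 × 83000 = 112560 + 22080 + 3320 = 137960
EV(B) = 0.56 × 45000 + 0.4 × 176000 + 0.04 × 154000 = 25200 + 70400 + 6160 = 101760
EV(C) = 0.2 × 43000 + 0.6 × 187000 + 0.2 × 190000 = 8600 + 112200 + 38000 = 158800
Overall = 0.2 × 137960 + 0.45 × 101760 + 0.35 × 158800 = 27592 + 45792 + 55580 = 128964

$128,964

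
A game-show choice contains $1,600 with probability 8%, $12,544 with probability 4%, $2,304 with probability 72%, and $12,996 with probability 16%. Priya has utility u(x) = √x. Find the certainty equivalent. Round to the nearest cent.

E[u] = 0.08·√1600 + 0.04·√12544 + 0.72·√2304 + 0.16·√12996 = 0.08·40 + 0.04·112 + 0.72·48 + 0.16·114 = 60.48
CE = (60.48)² = 3657.8304

$3,657.83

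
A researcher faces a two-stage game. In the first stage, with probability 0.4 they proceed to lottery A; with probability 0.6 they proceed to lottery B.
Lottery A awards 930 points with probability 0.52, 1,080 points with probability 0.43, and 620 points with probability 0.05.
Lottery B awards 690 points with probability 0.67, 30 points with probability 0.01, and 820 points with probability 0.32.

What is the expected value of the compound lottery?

826.6 points

EV(A) = 0.52 × 930 + 0.43 × 1080 + 0.05 × 620 = 483.6 + 464.4 + 31 = 979
EV(B) = 0.67 × 690 + 0.01 × 30 + 0.32 × 820 = 462.3 + 0.3 + 262.4 = 725
Overall = 0.4 × 979 + 0.6 × 725 = 391.6 + 435 = 826.6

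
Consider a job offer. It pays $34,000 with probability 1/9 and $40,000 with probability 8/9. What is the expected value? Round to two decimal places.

$39,333.33

EV = 1/9 × 34000 + 8/9 × 40000 = 3777.7778 + 35555.5556 = 39333.3333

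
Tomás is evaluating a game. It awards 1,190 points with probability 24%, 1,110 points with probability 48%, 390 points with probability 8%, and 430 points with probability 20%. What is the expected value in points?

935.6 points

EV = 0.24 × 1190 + 0.48 × 1110 + 0.08 × 390 + 0.2 × 430 = 285.6 + 532.8 + 31.2 + 86 = 935.6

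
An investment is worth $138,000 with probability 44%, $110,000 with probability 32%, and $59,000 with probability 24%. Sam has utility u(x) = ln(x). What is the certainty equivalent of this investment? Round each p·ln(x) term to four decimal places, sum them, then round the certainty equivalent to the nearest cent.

$104,662.90

E[u] = 0.44·ln(138000) + 0.32·ln(110000) + 0.24·ln(59000) = 5.2074 + 3.7146 + 2.6365 = 11.5585
CE = e^11.5585 ≈ 104662.90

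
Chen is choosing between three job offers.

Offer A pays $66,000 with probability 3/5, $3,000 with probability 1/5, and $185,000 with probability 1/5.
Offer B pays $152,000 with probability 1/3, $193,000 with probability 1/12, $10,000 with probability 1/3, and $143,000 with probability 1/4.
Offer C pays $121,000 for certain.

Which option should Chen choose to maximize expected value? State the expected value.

Offer A = 3/5 × 66000 + 1/5 × 3000 + 1/5 × 185000 = 39600 + 600 + 37000 = 77200
Offer B = 1/3 × 152000 + 1/12 × 193000 + 1/3 × 10000 + 1/4 × 143000 = 50666.6667 + 16083.3333 + 3333.3333 + 35750 = 105833.3333
Offer C: 121000 (certain)

Offer C ($121,000)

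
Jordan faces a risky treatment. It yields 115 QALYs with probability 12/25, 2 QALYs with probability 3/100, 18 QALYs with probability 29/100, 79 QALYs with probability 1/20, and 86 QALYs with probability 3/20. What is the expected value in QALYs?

77.33 QALYs

EV = 12/25 × 115 + 3/100 × 2 + 29/100 × 18 + 1/20 × 79 + 3/20 × 86 = 55.2 + 0.06 + 5.22 + 3.95 + 12.9 = 77.33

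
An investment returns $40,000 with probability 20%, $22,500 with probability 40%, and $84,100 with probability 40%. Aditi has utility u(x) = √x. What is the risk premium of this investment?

E[u] = 0.2·√40000 + 0.4·√22500 + 0.4·√84100 = 0.2·200 + 0.4·150 + 0.4·290 = 216
CE = (216)² = 46656
Risk premium = EV − CE = 50640 − 46656 = 3984

$3,984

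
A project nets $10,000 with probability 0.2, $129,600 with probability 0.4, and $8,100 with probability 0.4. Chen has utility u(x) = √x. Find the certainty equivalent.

E[u] = 0.2·√10000 + 0.4·√129600 + 0.4·√8100 = 0.2·100 + 0.4·360 + 0.4·90 = 200
CE = (200)² = 40000

$40,000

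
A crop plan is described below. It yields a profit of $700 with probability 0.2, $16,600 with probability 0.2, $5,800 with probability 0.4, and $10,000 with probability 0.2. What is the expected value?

$7,780

EV = 0.2 × 700 + 0.2 × 16600 + 0.4 × 5800 + 0.2 × 10000 = 140 + 3320 + 2320 + 2000 = 7780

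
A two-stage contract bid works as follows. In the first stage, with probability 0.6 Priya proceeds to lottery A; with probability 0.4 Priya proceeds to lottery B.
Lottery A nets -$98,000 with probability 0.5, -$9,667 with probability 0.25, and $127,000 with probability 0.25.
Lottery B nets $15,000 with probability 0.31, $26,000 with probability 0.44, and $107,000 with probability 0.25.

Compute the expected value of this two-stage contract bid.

EV(A) = 0.5 × (-98000) + 0.25 × (-9667) + 0.25 × 127000 = -49000 − 2416.75 + 31750 = -19666.75
EV(B) = 0.31 × 15000 + 0.44 × 26000 + 0.25 × 107000 = 4650 + 11440 + 26750 = 42840
Overall = 0.6 × (-19666.75) + 0.4 × 42840 = -11800.05 + 17136 = 5335.95

$5,335.95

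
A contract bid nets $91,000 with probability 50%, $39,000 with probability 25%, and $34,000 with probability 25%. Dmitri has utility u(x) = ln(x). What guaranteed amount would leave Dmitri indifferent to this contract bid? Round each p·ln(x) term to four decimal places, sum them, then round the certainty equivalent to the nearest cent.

E[u] = 0.5·ln(91000) + 0.25·ln(39000) + 0.25·ln(34000) = 5.7093 + 2.6428 + 2.6085 = 10.9606
CE = e^10.9606 ≈ 57560.97

$57,560.97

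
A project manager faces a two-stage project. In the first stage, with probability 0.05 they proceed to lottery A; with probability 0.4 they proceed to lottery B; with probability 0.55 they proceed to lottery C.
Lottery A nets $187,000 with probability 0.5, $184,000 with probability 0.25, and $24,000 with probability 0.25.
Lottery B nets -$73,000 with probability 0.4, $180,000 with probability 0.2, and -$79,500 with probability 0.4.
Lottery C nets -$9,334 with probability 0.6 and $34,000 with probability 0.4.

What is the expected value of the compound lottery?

EV(A) = 0.5 × 187000 + 0.25 × 184000 + 0.25 × 24000 = 93500 + 46000 + 6000 = 145500
EV(B) = 0.4 × (-73000) + 0.2 × 180000 + 0.4 × (-79500) = -29200 + 36000 − 31800 = -25000
EV(C) = 0.6 × (-9334) + 0.4 × 34000 = -5600.4 + 13600 = 7999.6
Overall = 0.05 × 145500 + 0.4 × (-25000) + 0.55 × 7999.6 = 7275 − 10000 + 4399.78 = 1674.78

$1,674.78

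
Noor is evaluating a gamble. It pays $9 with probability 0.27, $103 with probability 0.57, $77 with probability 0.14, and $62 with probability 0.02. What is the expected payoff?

EV = 0.27 × 9 + 0.57 × 103 + 0.14 × 77 + 0.02 × 62 = 2.43 + 58.71 + 10.78 + 1.24 = 73.16

$73.16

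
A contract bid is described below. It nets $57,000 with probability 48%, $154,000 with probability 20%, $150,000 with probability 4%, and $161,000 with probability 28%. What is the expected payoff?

$109,240

EV = 0.48 × 57000 + 0.2 × 154000 + 0.04 × 150000 + 0.28 × 161000 = 27360 + 30800 + 6000 + 45080 = 109240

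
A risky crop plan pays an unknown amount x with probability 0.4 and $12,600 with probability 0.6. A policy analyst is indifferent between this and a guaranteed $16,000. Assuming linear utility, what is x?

0.4·x + 0.6·12600 = 16000
0.4·x = 16000 − 7560 = 8440
x = 8440 / 0.4 = 21100

x = $21,100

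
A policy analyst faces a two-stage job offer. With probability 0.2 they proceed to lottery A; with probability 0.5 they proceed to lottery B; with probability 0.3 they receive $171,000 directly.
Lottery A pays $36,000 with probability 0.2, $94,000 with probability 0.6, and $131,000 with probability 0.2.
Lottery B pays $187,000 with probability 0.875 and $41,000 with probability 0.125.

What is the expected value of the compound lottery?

$153,635

EV(A) = 0.2 × 36000 + 0.6 × 94000 + 0.2 × 131000 = 7200 + 56400 + 26200 = 89800
EV(B) = 0.875 × 187000 + 0.125 × 41000 = 163625 + 5125 = 168750
Branch C: 171000 (certain)
Overall = 0.2 × 89800 + 0.5 × 168750 + 0.3 × 171000 = 17960 + 84375 + 51300 = 153635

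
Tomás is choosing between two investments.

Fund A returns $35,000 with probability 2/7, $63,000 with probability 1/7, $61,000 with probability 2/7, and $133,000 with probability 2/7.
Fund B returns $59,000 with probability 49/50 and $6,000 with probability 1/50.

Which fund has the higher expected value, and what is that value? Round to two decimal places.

Fund A ($74,428.57)

Fund A = 2/7 × 35000 + 1/7 × 63000 + 2/7 × 61000 + 2/7 × 133000 = 10000 + 9000 + 17428.5714 + 38000 = 74428.5714
Fund B = 49/50 × 59000 + 1/50 × 6000 = 57820 + 120 = 57940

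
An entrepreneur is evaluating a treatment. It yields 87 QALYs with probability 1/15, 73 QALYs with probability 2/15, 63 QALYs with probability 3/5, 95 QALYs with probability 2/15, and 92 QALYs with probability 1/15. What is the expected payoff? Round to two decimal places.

EV = 1/15 × 87 + 2/15 × 73 + 3/5 × 63 + 2/15 × 95 + 1/15 × 92 = 5.8 + 9.7333 + 37.8 + 12.6667 + 6.1333 = 72.1333

72.13 QALYs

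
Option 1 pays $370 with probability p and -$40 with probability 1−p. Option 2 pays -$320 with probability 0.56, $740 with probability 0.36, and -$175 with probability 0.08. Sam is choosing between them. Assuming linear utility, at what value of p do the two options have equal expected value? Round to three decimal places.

EV(Option 2) = 0.56 × (-320) + 0.36 × 740 + 0.08 × (-175) = -179.2 + 266.4 − 14 = 73.2
p·370 + (1−p)·(-40) = 73.2
410p − 40 = 73.2
p = (73.2 + 40) / 410

p = 0.276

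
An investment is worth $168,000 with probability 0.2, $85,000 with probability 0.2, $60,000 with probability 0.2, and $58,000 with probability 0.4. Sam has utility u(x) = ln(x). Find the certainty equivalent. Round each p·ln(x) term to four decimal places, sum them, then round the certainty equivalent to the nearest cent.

$77,971.60

E[u] = 0.2·ln(168000) + 0.2·ln(85000) + 0.2·ln(60000) + 0.4·ln(58000) = 2.4063 + 2.2701 + 2.2004 + 4.3873 = 11.2641
CE = e^11.2641 ≈ 77971.60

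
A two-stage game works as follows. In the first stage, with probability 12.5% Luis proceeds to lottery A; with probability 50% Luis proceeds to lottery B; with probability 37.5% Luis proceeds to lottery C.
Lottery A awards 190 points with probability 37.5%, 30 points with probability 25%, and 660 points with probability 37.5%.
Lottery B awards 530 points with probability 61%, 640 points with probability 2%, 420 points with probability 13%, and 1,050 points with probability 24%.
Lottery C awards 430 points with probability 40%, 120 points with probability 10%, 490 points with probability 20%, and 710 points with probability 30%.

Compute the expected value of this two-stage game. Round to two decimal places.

EV(A) = 0.375 × 190 + 0.25 × 30 + 0.375 × 660 = 71.25 + 7.5 + 247.5 = 326.25
EV(B) = 0.61 × 530 + 0.02 × 640 + 0.13 × 420 + 0.24 × 1050 = 323.3 + 12.8 + 54.6 + 252 = 642.7
EV(C) = 0.4 × 430 + 0.1 × 120 + 0.2 × 490 + 0.3 × 710 = 172 + 12 + 98 + 213 = 495
Overall = 0.125 × 326.25 + 0.5 × 642.7 + 0.375 × 495 = 40.78125 + 321.35 + 185.625 = 547.75625

547.76 points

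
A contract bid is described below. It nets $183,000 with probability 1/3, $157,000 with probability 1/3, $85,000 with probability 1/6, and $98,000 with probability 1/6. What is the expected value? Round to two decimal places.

EV = 1/3 × 183000 + 1/3 × 157000 + 1/6 × 85000 + 1/6 × 98000 = 61000 + 52333.3333 + 14166.6667 + 16333.3333 = 143833.3333

$143,833.33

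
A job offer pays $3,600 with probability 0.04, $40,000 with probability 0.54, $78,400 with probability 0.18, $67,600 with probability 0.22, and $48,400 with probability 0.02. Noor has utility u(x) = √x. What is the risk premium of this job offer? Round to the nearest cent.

$2,234.24

E[u] = 0.04·√3600 + 0.54·√40000 + 0.18·√78400 + 0.22·√67600 + 0.02·√48400 = 0.04·60 + 0.54·200 + 0.18·280 + 0.22·260 + 0.02·220 = 222.4
CE = (222.4)² = 49461.76
Risk premium = EV − CE = 51696 − 49461.76 = 2234.24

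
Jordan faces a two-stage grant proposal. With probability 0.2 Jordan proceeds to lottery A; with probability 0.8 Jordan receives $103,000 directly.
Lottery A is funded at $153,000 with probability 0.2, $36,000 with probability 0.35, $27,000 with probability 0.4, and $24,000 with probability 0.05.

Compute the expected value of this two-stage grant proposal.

EV(A) = 0.2 × 153000 + 0.35 × 36000 + 0.4 × 27000 + 0.05 × 24000 = 30600 + 12600 + 10800 + 1200 = 55200
Branch B: 103000 (certain)
Overall = 0.2 × 55200 + 0.8 × 103000 = 11040 + 82400 = 93440

$93,440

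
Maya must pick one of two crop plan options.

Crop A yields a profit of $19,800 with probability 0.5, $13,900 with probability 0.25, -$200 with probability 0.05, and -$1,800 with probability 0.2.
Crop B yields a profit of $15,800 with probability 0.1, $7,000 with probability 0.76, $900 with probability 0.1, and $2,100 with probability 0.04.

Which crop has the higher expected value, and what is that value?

Crop A = 0.5 × 19800 + 0.25 × 13900 + 0.05 × (-200) + 0.2 × (-1800) = 9900 + 3475 − 10 − 360 = 13005
Crop B = 0.1 × 15800 + 0.76 × 7000 + 0.1 × 900 + 0.04 × 2100 = 1580 + 5320 + 90 + 84 = 7074

Crop A ($13,005)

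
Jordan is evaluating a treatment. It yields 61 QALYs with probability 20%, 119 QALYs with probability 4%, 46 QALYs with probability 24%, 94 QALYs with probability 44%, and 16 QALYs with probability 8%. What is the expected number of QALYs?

70.64 QALYs

EV = 0.2 × 61 + 0.04 × 119 + 0.24 × 46 + 0.44 × 94 + 0.08 × 16 = 12.2 + 4.76 + 11.04 + 41.36 + 1.28 = 70.64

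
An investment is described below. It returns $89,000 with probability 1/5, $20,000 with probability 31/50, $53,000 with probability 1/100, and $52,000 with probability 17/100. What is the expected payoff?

EV = 1/5 × 89000 + 31/50 × 20000 + 1/100 × 53000 + 17/100 × 52000 = 17800 + 12400 + 530 + 8840 = 39570

$39,570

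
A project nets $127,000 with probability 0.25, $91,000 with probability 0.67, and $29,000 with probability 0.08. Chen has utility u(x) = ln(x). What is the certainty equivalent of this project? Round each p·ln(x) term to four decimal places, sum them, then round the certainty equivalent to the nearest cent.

$90,264.54

E[u] = 0.25·ln(127000) + 0.67·ln(91000) + 0.08·ln(29000) = 2.9380 + 7.6505 + 0.8220 = 11.4105
CE = e^11.4105 ≈ 90264.54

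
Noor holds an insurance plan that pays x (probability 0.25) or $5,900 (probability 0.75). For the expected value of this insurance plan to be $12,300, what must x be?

x = $31,500

0.25·x + 0.75·5900 = 12300
0.25·x = 12300 − 4425 = 7875
x = 7875 / 0.25 = 31500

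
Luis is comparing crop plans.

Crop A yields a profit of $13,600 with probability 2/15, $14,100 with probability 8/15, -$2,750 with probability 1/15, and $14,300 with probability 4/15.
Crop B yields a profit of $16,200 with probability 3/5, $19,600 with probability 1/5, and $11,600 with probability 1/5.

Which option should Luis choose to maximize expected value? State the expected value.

Crop B ($15,960)

Crop A = 2/15 × 13600 + 8/15 × 14100 + 1/15 × (-2750) + 4/15 × 14300 = 1813.3333 + 7520 − 183.3333 + 3813.3333 = 12963.3333
Crop B = 3/5 × 16200 + 1/5 × 19600 + 1/5 × 11600 = 9720 + 3920 + 2320 = 15960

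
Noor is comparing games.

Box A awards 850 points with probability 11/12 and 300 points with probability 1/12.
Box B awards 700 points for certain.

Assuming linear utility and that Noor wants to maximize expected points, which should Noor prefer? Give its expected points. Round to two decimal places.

Box A (804.17 points)

Box A = 11/12 × 850 + 1/12 × 300 = 779.1667 + 25 = 804.1667
Box B: 700 (certain)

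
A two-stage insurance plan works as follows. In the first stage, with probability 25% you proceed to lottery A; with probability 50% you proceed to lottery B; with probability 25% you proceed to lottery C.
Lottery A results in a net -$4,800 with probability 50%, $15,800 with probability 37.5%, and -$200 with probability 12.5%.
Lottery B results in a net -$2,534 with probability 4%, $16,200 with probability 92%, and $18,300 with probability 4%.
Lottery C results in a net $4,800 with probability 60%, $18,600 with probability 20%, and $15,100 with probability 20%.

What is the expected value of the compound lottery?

$11,047.32

EV(A) = 0.5 × (-4800) + 0.375 × 15800 + 0.125 × (-200) = -2400 + 5925 − 25 = 3500
EV(B) = 0.04 × (-2534) + 0.92 × 16200 + 0.04 × 18300 = -101.36 + 14904 + 732 = 15534.64
EV(C) = 0.6 × 4800 + 0.2 × 18600 + 0.2 × 15100 = 2880 + 3720 + 3020 = 9620
Overall = 0.25 × 3500 + 0.5 × 15534.64 + 0.25 × 9620 = 875 + 7767.32 + 2405 = 11047.32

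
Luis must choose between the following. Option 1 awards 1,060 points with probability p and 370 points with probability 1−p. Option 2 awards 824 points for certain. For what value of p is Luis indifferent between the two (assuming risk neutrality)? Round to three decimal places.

p = 0.658

p·1060 + (1−p)·370 = 824
690p + 370 = 824
p = (824 − 370) / 690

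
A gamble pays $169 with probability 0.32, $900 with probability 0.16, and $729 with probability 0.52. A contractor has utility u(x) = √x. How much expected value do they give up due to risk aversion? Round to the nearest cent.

$48.16

E[u] = 0.32·√169 + 0.16·√900 + 0.52·√729 = 0.32·13 + 0.16·30 + 0.52·27 = 23
CE = (23)² = 529
Risk premium = EV − CE = 577.16 − 529 = 48.16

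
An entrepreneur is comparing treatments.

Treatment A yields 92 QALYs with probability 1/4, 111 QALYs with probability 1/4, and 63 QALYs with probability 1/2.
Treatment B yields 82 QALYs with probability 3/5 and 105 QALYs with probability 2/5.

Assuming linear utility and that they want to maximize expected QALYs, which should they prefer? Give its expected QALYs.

Treatment B (91.2 QALYs)

Treatment A = 1/4 × 92 + 1/4 × 111 + 1/2 × 63 = 23 + 27.75 + 31.5 = 82.25
Treatment B = 3/5 × 82 + 2/5 × 105 = 49.2 + 42 = 91.2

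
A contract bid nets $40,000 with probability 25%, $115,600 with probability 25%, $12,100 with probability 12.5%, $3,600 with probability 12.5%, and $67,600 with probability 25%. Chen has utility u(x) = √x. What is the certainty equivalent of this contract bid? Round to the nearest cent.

E[u] = 0.25·√40000 + 0.25·√115600 + 0.125·√12100 + 0.125·√3600 + 0.25·√67600 = 0.25·200 + 0.25·340 + 0.125·110 + 0.125·60 + 0.25·260 = 221.25
CE = (221.25)² = 48951.5625

$48,951.56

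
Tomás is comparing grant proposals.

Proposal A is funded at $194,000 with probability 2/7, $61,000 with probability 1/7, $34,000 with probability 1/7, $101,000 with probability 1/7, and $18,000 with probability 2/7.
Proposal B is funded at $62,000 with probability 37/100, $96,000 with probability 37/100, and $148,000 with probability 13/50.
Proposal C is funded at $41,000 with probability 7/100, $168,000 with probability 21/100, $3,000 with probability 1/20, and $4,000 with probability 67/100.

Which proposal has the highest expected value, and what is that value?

Proposal A = 2/7 × 194000 + 1/7 × 61000 + 1/7 × 34000 + 1/7 × 101000 + 2/7 × 18000 = 55428.5714 + 8714.2857 + 4857.1429 + 14428.5714 + 5142.8571 = 88571.4286
Proposal B = 37/100 × 62000 + 37/100 × 96000 + 13/50 × 148000 = 22940 + 35520 + 38480 = 96940
Proposal C = 7/100 × 41000 + 21/100 × 168000 + 1/20 × 3000 + 67/100 × 4000 = 2870 + 35280 + 150 + 2680 = 40980

Proposal B ($96,940)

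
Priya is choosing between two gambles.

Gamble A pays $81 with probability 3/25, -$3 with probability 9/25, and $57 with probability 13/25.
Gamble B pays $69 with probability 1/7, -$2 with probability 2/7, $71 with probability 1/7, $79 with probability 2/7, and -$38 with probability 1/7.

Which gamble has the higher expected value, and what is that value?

Gamble A ($38.28)

Gamble A = 3/25 × 81 + 9/25 × (-3) + 13/25 × 57 = 9.72 − 1.08 + 29.64 = 38.28
Gamble B = 1/7 × 69 + 2/7 × (-2) + 1/7 × 71 + 2/7 × 79 + 1/7 × (-38) = 9.8571 − 0.5714 + 10.1429 + 22.5714 − 5.4286 = 36.5714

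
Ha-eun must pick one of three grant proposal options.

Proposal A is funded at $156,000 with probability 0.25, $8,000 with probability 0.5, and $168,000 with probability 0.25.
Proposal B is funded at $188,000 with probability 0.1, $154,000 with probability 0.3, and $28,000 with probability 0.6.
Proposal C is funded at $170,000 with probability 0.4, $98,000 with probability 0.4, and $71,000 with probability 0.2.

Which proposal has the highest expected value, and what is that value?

Proposal C ($121,400)

Proposal A = 0.25 × 156000 + 0.5 × 8000 + 0.25 × 168000 = 39000 + 4000 + 42000 = 85000
Proposal B = 0.1 × 188000 + 0.3 × 154000 + 0.6 × 28000 = 18800 + 46200 + 16800 = 81800
Proposal C = 0.4 × 170000 + 0.4 × 98000 + 0.2 × 71000 = 68000 + 39200 + 14200 = 121400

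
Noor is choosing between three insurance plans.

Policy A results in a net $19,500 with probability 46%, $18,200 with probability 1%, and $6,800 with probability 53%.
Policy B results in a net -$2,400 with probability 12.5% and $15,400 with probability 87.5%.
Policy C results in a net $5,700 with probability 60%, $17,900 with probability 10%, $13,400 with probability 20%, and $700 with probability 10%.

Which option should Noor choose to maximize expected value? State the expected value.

Policy A = 0.46 × 19500 + 0.01 × 18200 + 0.53 × 6800 = 8970 + 182 + 3604 = 12756
Policy B = 0.125 × (-2400) + 0.875 × 15400 = -300 + 13475 = 13175
Policy C = 0.6 × 5700 + 0.1 × 17900 + 0.2 × 13400 + 0.1 × 700 = 3420 + 1790 + 2680 + 70 = 7960

Policy B ($13,175)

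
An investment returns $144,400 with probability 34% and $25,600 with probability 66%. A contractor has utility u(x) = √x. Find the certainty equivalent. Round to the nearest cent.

E[u] = 0.34·√144400 + 0.66·√25600 = 0.34·380 + 0.66·160 = 234.8
CE = (234.8)² = 55131.04

$55,131.04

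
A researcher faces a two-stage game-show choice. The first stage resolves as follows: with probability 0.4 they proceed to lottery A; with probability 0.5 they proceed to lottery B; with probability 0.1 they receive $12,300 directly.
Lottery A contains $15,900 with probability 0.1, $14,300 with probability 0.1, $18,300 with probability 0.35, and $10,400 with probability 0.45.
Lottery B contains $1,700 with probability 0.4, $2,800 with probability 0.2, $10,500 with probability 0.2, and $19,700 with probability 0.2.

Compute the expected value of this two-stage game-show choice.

$10,512

EV(A) = 0.1 × 15900 + 0.1 × 14300 + 0.35 × 18300 + 0.45 × 10400 = 1590 + 1430 + 6405 + 4680 = 14105
EV(B) = 0.4 × 1700 + 0.2 × 2800 + 0.2 × 10500 + 0.2 × 19700 = 680 + 560 + 2100 + 3940 = 7280
Branch C: 12300 (certain)
Overall = 0.4 × 14105 + 0.5 × 7280 + 0.1 × 12300 = 5642 + 3640 + 1230 = 10512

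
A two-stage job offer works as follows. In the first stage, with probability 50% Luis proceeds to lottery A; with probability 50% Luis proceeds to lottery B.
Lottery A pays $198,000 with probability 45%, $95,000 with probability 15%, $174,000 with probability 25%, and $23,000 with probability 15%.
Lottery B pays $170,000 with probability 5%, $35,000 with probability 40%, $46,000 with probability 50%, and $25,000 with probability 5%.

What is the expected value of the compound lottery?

EV(A) = 0.45 × 198000 + 0.15 × 95000 + 0.25 × 174000 + 0.15 × 23000 = 89100 + 14250 + 43500 + 3450 = 150300
EV(B) = 0.05 × 170000 + 0.4 × 35000 + 0.5 × 46000 + 0.05 × 25000 = 8500 + 14000 + 23000 + 1250 = 46750
Overall = 0.5 × 150300 + 0.5 × 46750 = 75150 + 23375 = 98525

$98,525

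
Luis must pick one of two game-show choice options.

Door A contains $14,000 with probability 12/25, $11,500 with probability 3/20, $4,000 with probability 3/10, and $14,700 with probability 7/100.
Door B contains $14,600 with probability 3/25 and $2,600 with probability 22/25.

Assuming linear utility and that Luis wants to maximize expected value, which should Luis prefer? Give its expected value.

Door A = 12/25 × 14000 + 3/20 × 11500 + 3/10 × 4000 + 7/100 × 14700 = 6720 + 1725 + 1200 + 1029 = 10674
Door B = 3/25 × 14600 + 22/25 × 2600 = 1752 + 2288 = 4040

Door A ($10,674)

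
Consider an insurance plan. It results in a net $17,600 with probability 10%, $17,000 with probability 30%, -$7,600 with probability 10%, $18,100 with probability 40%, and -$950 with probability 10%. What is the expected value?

$13,245

EV = 0.1 × 17600 + 0.3 × 17000 + 0.1 × (-7600) + 0.4 × 18100 + 0.1 × (-950) = 1760 + 5100 − 760 + 7240 − 95 = 13245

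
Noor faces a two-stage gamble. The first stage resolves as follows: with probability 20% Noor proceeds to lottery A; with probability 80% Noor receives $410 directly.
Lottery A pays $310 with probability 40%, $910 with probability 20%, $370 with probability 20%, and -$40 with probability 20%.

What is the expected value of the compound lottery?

$402.40

EV(A) = 0.4 × 310 + 0.2 × 910 + 0.2 × 370 + 0.2 × (-40) = 124 + 182 + 74 − 8 = 372
Branch B: 410 (certain)
Overall = 0.2 × 372 + 0.8 × 410 = 74.4 + 328 = 402.4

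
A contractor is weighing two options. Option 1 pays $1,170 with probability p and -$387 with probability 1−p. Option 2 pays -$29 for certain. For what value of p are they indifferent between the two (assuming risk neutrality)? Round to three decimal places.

p = 0.230

p·1170 + (1−p)·(-387) = -29
1557p − 387 = -29
p = (-29 + 387) / 1557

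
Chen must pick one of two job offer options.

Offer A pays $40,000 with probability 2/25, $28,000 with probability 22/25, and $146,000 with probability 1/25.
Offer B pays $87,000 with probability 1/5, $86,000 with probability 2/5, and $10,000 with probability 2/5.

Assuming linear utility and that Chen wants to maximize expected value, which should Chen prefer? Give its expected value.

Offer B ($55,800)

Offer A = 2/25 × 40000 + 22/25 × 28000 + 1/25 × 146000 = 3200 + 24640 + 5840 = 33680
Offer B = 1/5 × 87000 + 2/5 × 86000 + 2/5 × 10000 = 17400 + 34400 + 4000 = 55800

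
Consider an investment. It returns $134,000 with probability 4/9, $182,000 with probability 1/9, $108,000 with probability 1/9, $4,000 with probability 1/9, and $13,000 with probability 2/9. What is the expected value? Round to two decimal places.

EV = 4/9 × 134000 + 1/9 × 182000 + 1/9 × 108000 + 1/9 × 4000 + 2/9 × 13000 = 59555.5556 + 20222.2222 + 12000 + 444.4444 + 2888.8889 = 95111.1111

$95,111.11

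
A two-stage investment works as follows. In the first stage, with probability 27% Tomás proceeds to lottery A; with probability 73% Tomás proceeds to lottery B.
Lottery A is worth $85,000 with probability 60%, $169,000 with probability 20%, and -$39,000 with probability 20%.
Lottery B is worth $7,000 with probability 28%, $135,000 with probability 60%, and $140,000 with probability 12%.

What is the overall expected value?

$93,614.80

EV(A) = 0.6 × 85000 + 0.2 × 169000 + 0.2 × (-39000) = 51000 + 33800 − 7800 = 77000
EV(B) = 0.28 × 7000 + 0.6 × 135000 + 0.12 × 140000 = 1960 + 81000 + 16800 = 99760
Overall = 0.27 × 77000 + 0.73 × 99760 = 20790 + 72824.8 = 93614.8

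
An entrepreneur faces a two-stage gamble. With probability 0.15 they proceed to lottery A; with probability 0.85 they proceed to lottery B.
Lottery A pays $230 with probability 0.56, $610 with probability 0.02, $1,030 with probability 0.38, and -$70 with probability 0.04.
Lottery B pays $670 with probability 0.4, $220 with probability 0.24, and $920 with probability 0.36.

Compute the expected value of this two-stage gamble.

EV(A) = 0.56 × 230 + 0.02 × 610 + 0.38 × 1030 + 0.04 × (-70) = 128.8 + 12.2 + 391.4 − 2.8 = 529.6
EV(B) = 0.4 × 670 + 0.24 × 220 + 0.36 × 920 = 268 + 52.8 + 331.2 = 652
Overall = 0.15 × 529.6 + 0.85 × 652 = 79.44 + 554.2 = 633.64

$633.64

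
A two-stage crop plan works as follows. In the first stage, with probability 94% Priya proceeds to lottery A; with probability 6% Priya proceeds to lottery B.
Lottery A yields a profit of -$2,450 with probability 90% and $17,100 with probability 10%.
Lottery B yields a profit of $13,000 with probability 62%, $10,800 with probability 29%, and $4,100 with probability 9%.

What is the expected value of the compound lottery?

EV(A) = 0.9 × (-2450) + 0.1 × 17100 = -2205 + 1710 = -495
EV(B) = 0.62 × 13000 + 0.29 × 10800 + 0.09 × 4100 = 8060 + 3132 + 369 = 11561
Overall = 0.94 × (-495) + 0.06 × 11561 = -465.3 + 693.66 = 228.36

$228.36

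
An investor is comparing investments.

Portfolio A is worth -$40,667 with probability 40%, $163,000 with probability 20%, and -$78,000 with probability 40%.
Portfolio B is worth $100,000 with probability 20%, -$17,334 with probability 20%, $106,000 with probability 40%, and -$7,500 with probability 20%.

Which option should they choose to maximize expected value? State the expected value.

Portfolio B ($57,433.20)

Portfolio A = 0.4 × (-40667) + 0.2 × 163000 + 0.4 × (-78000) = -16266.8 + 32600 − 31200 = -14866.8
Portfolio B = 0.2 × 100000 + 0.2 × (-17334) + 0.4 × 106000 + 0.2 × (-7500) = 20000 − 3466.8 + 42400 − 1500 = 57433.2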